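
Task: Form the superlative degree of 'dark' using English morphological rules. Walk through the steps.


Apply superlative formation (add -est): 'dark' -> 'darkest'.

darkest


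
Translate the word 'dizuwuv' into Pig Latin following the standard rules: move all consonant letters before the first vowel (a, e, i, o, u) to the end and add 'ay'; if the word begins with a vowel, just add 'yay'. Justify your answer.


'dizuwuv': move consonant cluster 'd' to end and add 'ay': 'izuwuvday'.

izuwuvday


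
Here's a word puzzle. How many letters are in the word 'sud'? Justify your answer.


Spell out 'sud' and number each letter: s(1), u(2), d(3). Total: 3 letters.

3


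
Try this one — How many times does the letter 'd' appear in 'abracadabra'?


Letter 'd' in 'abracadabra': found at position(s) 7 = 1 occurrence(s).

1


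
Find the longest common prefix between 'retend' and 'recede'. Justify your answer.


Compare from the start: 2 characters match: 're'. Mismatch at position 3: 't' vs 'c'.

re


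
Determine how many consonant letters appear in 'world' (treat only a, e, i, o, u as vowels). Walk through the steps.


Consonants in 'world': w, r, l, d = 4 consonants.

4


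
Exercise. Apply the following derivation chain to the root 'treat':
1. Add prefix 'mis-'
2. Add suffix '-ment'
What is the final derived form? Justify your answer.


Step 1: Add prefix 'mis-' to 'treat' = 'mistreat'
Step 2: Add suffix '-ment' to 'mistreat' = 'mistreatment'

mistreatment


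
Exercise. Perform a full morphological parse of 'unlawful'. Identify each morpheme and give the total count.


Step 1: Identify prefix: 'un' (meaning: not/reverse)
Step 2: Identify root: 'law'
Step 3: Identify suffix(es): 'ful'
Decomposition: un- (prefix: not/reverse) + law (root) + -ful (suffix: full of)
Total morphemes: 3

3 morphemes (un- (prefix: not/reverse) + law (root) + -ful (suffix: full of))


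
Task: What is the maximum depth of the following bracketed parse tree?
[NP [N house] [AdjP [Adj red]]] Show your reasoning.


Count bracket nesting levels:
'[' at pos 0: depth = 1
'[' at pos 4: depth = 2
'[' at pos 14: depth = 2
'[' at pos 20: depth = 3
Maximum depth reached: 3

3


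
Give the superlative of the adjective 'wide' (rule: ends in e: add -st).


Apply superlative formation (ends in e: add -st): 'wide' -> 'widest'.

widest


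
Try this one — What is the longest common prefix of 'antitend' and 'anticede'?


Compare from the start: 4 characters match: 'anti'. Mismatch at position 5: 't' vs 'c'.

anti


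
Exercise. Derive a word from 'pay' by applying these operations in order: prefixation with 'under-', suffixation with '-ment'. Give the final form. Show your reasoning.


Step 1: Add prefix 'under-' to 'pay' = 'underpay'
Step 2: Add suffix '-ment' to 'underpay' = 'underpayment'

underpayment


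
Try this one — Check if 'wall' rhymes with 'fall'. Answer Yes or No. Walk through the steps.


Rime (stressed vowel + following sounds) of 'wall': -all = /ɔːl/
Rime of 'fall': -all = /ɔːl/
/ɔːl/ and /ɔːl/ are the same ending sound, so the words rhyme.

Yes


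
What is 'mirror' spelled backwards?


Reverse 'mirror' character by character: 'rorrim'.

rorrim


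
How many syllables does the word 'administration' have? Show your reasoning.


Break 'administration' into syllables: ad-min-is-tra-tion -> ad | min | is | tra | tion = 5 syllables

5 syllables


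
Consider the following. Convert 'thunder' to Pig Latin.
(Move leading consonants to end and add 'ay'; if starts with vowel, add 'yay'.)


'thunder': move consonant cluster 'th' to end and add 'ay': 'underthay'.

underthay


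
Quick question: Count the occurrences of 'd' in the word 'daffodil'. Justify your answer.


Letter 'd' in 'daffodil': found at position(s) 1, 6 = 2 occurrence(s).

2


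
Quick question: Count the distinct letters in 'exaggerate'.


Unique letters in 'exaggerate': {a, e, g, r, t, x} = 6 distinct letters.

6


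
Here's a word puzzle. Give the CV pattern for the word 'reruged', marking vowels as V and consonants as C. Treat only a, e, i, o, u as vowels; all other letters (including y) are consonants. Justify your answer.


Letter mapping: r = C, e = V, r = C, u = V, g = C, e = V, d = C.

CVCVCVC


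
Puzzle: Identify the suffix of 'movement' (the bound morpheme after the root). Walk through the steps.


The word 'movement' = 'move' (root) + '-ment' (suffix). The suffix is '-ment'.

ment


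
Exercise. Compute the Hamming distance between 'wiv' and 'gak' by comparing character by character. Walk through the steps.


Alignment:
Position 1: 'w' vs 'g' = DIFFER
Position 2: 'i' vs 'a' = DIFFER
Position 3: 'v' vs 'k' = DIFFER
Total differences: 3

3


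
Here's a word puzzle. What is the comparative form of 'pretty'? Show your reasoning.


Apply comparative formation (consonant + y: change y to i, add -er): 'pretty' -> 'prettier'.

prettier


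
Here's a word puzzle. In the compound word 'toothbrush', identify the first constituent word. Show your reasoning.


Split 'toothbrush' into 'tooth' + 'brush'. The first part is 'tooth'.

tooth


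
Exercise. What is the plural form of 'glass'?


Apply rule: Add -es (sibilant/fricative ending). 'glass' becomes 'glasses'.

glasses


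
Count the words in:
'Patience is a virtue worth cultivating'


Split into words: Patience | is | a | virtue | worth | cultivating = 6 words.

6


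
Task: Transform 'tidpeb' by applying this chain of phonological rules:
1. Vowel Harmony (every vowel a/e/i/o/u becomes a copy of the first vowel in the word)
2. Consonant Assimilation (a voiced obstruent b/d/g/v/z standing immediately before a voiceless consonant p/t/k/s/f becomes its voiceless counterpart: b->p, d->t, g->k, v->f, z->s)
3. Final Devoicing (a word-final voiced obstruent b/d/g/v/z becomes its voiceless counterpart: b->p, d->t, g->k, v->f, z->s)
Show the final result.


Starting form: 'tidpeb'
Rule 1: Vowel Harmony: all vowels become 'i' (matching first vowel). 'tidpeb' -> 'tidpib'
Rule 2: Consonant Assimilation: voiced obstruent before voiceless consonant becomes voiceless ('dp' -> 'tp'). 'tidpib' -> 'titpib'
Rule 3: Final Devoicing: word-final voiced obstruent 'b' becomes voiceless 'p'. 'titpib' -> 'titpip'
Final form: 'titpip'

titpip


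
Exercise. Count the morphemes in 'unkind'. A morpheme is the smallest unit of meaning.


Decomposition: un- (prefix) + kind (root) = 2 morpheme(s)

2 morphemes


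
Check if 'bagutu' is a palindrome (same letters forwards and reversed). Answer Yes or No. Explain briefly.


Forward: 'bagutu'
Reversed: 'utugab'
They differ.

No


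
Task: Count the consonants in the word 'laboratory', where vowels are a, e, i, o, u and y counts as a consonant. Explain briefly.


Consonants in 'laboratory': l, b, r, t, r, y = 6 consonants.

6


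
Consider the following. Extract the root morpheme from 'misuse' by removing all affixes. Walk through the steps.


Remove prefix 'mis' from 'misuse' to get root 'use'.

use


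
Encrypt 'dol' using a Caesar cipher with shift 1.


Shift each letter by 1: d -> e, o -> p, l -> m. Result: 'epm'.

epm


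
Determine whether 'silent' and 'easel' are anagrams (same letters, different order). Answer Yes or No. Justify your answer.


Sorted letters of 'silent': 'eilnst'
Sorted letters of 'easel': 'aeels'
They do not match.

No


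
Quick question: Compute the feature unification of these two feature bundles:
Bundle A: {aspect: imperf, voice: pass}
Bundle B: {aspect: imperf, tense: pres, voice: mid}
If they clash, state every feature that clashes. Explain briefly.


Compare features:
aspect: A=imperf vs B=imperf -> unified: imperf
tense: A=_ vs B=pres -> unified: pres
voice: A=pass vs B=mid -> CLASH
Clash detected on feature 'voice' (pass vs mid); unification fails.

CLASH on 'voice' (pass vs mid)


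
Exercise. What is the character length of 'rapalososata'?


Spell out 'rapalososata' and number each letter: r(1), a(2), p(3), a(4), l(5), o(6), s(7), o(8), s(9), a(10), t(11), a(12). Total: 12 letters.

12


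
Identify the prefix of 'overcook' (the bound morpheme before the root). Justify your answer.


The word 'overcook' = 'over' (prefix) + 'cook' (root). The prefix is 'over'.

over


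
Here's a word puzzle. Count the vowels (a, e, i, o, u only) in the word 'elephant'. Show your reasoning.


Vowels in 'elephant': e, e, a = 3 vowels.

3


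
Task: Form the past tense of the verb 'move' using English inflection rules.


Apply rule: Add -d (word ends in -e). 'move' becomes 'moved'.

moved


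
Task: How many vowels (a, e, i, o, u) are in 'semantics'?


Vowels in 'semantics': e, a, i = 3 vowels.

3


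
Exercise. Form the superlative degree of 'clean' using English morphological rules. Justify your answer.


Apply superlative formation (add -est): 'clean' -> 'cleanest'.

cleanest


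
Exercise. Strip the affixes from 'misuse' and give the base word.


Remove prefix 'mis' from 'misuse' to get root 'use'.

use


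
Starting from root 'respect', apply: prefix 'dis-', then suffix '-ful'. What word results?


Step 1: Add prefix 'dis-' to 'respect' = 'disrespect'
Step 2: Add suffix '-ful' to 'disrespect' = 'disrespectful'

disrespectful


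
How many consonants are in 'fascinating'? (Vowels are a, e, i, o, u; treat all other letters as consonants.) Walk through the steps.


Consonants in 'fascinating': f, s, c, n, t, n, g = 7 consonants.

7


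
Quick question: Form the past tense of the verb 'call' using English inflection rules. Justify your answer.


Apply rule: Add -ed. 'call' becomes 'called'.

called


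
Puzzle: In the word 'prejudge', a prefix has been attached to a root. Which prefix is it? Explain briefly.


The word 'prejudge' = 'pre' (prefix) + 'judge' (root). The prefix is 'pre'.

pre


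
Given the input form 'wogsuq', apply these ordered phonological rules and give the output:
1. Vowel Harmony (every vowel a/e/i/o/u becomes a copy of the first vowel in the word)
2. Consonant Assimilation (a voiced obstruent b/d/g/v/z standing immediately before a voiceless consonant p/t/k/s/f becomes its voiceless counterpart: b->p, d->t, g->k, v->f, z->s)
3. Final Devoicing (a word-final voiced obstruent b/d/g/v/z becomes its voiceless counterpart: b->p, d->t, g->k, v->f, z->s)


Starting form: 'wogsuq'
Rule 1: Vowel Harmony: all vowels become 'o' (matching first vowel). 'wogsuq' -> 'wogsoq'
Rule 2: Consonant Assimilation: voiced obstruent before voiceless consonant becomes voiceless ('gs' -> 'ks'). 'wogsoq' -> 'woksoq'
Rule 3: Final Devoicing: final consonant 'q' is not one of the voiced obstruents b/d/g/v/z. No change.
Final form: 'woksoq'

woksoq


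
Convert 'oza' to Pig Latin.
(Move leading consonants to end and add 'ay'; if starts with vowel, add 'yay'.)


'oza' starts with a vowel, so add 'yay': 'ozayay'.

ozayay


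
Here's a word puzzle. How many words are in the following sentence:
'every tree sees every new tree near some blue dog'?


Split into words: every | tree | sees | every | new | tree | near | some | blue | dog = 10 words.

10


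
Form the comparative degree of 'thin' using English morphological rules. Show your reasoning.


Apply comparative formation (double final consonant, add -er): 'thin' -> 'thinner'.

thinner


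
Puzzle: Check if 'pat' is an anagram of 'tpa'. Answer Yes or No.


Sorted letters of 'pat': 'apt'
Sorted letters of 'tpa': 'apt'
They match.

Yes


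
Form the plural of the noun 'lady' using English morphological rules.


Apply rule: Change -y to -ies (consonant + y). 'lady' becomes 'ladies'.

ladies


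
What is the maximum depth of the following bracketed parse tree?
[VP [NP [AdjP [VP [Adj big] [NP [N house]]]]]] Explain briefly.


Count bracket nesting levels:
'[' at pos 0: depth = 1
'[' at pos 4: depth = 2
'[' at pos 8: depth = 3
'[' at pos 14: depth = 4
'[' at pos 18: depth = 5
'[' at pos 28: depth = 5
'[' at pos 32: depth = 6
Maximum depth reached: 6

6


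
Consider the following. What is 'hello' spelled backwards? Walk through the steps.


Reverse 'hello' character by character: 'olleh'.

olleh


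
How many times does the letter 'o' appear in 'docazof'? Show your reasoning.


Letter 'o' in 'docazof': found at position(s) 2, 6 = 2 occurrence(s).

2


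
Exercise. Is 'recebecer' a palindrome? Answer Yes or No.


Forward: 'recebecer'
Reversed: 'recebecer'
They are identical.

Yes


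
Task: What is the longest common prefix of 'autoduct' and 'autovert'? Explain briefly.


Compare from the start: 4 characters match: 'auto'. Mismatch at position 5: 'd' vs 'v'.

auto


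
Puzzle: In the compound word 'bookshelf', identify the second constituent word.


Split 'bookshelf' into 'book' + 'shelf'. The second part is 'shelf'.

shelf


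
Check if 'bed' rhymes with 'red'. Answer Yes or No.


Rime (stressed vowel + following sounds) of 'bed': -ed = /ɛd/
Rime of 'red': -ed = /ɛd/
/ɛd/ and /ɛd/ are the same ending sound, so the words rhyme.

Yes


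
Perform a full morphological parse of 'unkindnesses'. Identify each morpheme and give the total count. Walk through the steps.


Step 1: Identify prefix: 'un' (meaning: not/reverse)
Step 2: Identify root: 'kind'
Step 3: Identify suffix(es): 'ness, es'
Decomposition: un- (prefix: not/reverse) + kind (root) + -ness (suffix: state of) + -es (plural)
Total morphemes: 4

4 morphemes (un- (prefix: not/reverse) + kind (root) + -ness (suffix: state of) + -es (plural))


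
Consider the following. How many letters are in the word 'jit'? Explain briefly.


Spell out 'jit' and number each letter: j(1), i(2), t(3). Total: 3 letters.

3


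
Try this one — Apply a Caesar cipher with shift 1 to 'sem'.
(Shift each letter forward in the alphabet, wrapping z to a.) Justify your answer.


Shift each letter by 1: s -> t, e -> f, m -> n. Result: 'tfn'.

tfn


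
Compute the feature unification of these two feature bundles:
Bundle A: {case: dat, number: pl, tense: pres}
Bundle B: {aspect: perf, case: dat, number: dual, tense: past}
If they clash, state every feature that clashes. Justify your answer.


Compare features:
aspect: A=_ vs B=perf -> unified: perf
case: A=dat vs B=dat -> unified: dat
number: A=pl vs B=dual -> CLASH
tense: A=pres vs B=past -> CLASH
Clashes detected on features 'number' (pl vs dual) and 'tense' (pres vs past); unification fails.

CLASH on 'number' (pl vs dual) and 'tense' (pres vs past)


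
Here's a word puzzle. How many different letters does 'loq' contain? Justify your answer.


Unique letters in 'loq': {l, o, q} = 3 distinct letters.

3


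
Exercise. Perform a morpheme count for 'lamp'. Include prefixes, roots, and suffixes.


Decomposition: lamp (free morpheme) = 1 morpheme(s)

1 morphemes


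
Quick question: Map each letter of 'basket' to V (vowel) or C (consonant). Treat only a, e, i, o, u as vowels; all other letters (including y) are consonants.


Letter mapping: b = C, a = V, s = C, k = C, e = V, t = C.

CVCCVC


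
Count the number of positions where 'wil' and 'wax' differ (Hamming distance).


Alignment:
Position 1: 'w' vs 'w' = match
Position 2: 'i' vs 'a' = DIFFER
Position 3: 'l' vs 'x' = DIFFER
Total differences: 2

2


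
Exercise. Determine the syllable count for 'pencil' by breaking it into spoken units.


Break 'pencil' into syllables: pen-cil -> pen | cil = 2 syllables

2 syllables


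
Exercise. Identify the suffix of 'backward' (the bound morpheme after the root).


The word 'backward' = 'back' (root) + '-ward' (suffix). The suffix is '-ward'.

ward


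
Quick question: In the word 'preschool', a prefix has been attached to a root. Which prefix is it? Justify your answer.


The word 'preschool' = 'pre' (prefix) + 'school' (root). The prefix is 'pre'.

pre


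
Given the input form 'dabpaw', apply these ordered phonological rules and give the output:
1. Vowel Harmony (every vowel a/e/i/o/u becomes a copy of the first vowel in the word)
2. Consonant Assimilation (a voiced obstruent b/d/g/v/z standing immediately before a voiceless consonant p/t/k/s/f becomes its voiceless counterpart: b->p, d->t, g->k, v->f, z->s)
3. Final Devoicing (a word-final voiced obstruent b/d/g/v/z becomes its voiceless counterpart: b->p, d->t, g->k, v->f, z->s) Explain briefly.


Starting form: 'dabpaw'
Rule 1: Vowel Harmony: all vowels already match. No change.
Rule 2: Consonant Assimilation: voiced obstruent before voiceless consonant becomes voiceless ('bp' -> 'pp'). 'dabpaw' -> 'dappaw'
Rule 3: Final Devoicing: final consonant 'w' is not one of the voiced obstruents b/d/g/v/z. No change.
Final form: 'dappaw'

dappaw


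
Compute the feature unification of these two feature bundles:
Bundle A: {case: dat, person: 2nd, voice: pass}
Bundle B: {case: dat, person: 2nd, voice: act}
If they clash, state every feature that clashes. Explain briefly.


Compare features:
case: A=dat vs B=dat -> unified: dat
person: A=2nd vs B=2nd -> unified: 2nd
voice: A=pass vs B=act -> CLASH
Clash detected on feature 'voice' (pass vs act); unification fails.

CLASH on 'voice' (pass vs act)


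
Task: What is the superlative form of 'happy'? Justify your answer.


Apply superlative formation (consonant + y: change y to i, add -est): 'happy' -> 'happiest'.

happiest


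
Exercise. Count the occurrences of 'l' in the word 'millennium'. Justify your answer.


Letter 'l' in 'millennium': found at position(s) 3, 4 = 2 occurrence(s).

2


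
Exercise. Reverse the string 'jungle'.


Reverse 'jungle' character by character: 'elgnuj'.

elgnuj


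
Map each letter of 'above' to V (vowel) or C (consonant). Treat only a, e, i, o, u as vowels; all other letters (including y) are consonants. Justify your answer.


Letter mapping: a = V, b = C, o = V, v = C, e = V.

VCVCV


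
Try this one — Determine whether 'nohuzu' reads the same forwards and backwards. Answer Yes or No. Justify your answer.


Forward: 'nohuzu'
Reversed: 'uzuhon'
They differ.

No


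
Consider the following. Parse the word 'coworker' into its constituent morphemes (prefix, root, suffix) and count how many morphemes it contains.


Step 1: Identify prefix: 'co' (meaning: together)
Step 2: Identify root: 'work'
Step 3: Identify suffix(es): 'er'
Decomposition: co- (prefix: together) + work (root) + -er (suffix: one who)
Total morphemes: 3

3 morphemes (co- (prefix: together) + work (root) + -er (suffix: one who))


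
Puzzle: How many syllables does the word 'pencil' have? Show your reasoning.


Break 'pencil' into syllables: pen-cil -> pen | cil = 2 syllables

2 syllables


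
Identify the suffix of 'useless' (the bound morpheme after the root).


The word 'useless' = 'use' (root) + '-less' (suffix). The suffix is '-less'.

less


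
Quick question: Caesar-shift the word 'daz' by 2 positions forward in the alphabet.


Shift each letter by 2: d -> f, a -> c, z -> b. Result: 'fcb'.

fcb


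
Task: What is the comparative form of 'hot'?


Apply comparative formation (double final consonant, add -er): 'hot' -> 'hotter'.

hotter


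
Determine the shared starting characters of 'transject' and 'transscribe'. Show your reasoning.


Compare from the start: 5 characters match: 'trans'. Mismatch at position 6: 'j' vs 's'.

trans


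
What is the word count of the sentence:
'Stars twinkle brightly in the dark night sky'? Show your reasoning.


Split into words: Stars | twinkle | brightly | in | the | dark | night | sky = 8 words.

8


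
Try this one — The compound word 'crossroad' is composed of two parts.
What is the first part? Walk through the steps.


Split 'crossroad' into 'cross' + 'road'. The first part is 'cross'.

cross


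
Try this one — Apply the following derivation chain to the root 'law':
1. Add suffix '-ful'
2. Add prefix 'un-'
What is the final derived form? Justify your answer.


Step 1: Add suffix '-ful' to 'law' = 'lawful'
Step 2: Add prefix 'un-' to 'lawful' = 'unlawful'

unlawful


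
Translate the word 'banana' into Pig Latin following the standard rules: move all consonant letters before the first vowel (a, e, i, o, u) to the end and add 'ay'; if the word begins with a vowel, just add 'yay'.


'banana': move consonant cluster 'b' to end and add 'ay': 'ananabay'.

ananabay


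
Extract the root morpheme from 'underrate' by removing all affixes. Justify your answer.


Remove prefix 'under' from 'underrate' to get root 'rate'.

rate


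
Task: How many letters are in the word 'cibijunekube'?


Spell out 'cibijunekube' and number each letter: c(1), i(2), b(3), i(4), j(5), u(6), n(7), e(8), k(9), u(10), b(11), e(12). Total: 12 letters.

12


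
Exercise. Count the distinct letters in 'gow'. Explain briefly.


Unique letters in 'gow': {g, o, w} = 3 distinct letters.

3


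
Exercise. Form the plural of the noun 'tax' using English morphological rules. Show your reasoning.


Apply rule: Add -es (sibilant/fricative ending). 'tax' becomes 'taxes'.

taxes


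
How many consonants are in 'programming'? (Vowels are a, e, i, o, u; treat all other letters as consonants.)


Consonants in 'programming': p, r, g, r, m, m, n, g = 8 consonants.

8


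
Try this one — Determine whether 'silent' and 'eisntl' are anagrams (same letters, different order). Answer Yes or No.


Sorted letters of 'silent': 'eilnst'
Sorted letters of 'eisntl': 'eilnst'
They match.

Yes


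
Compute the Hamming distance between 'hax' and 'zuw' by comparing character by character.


Alignment:
Position 1: 'h' vs 'z' = DIFFER
Position 2: 'a' vs 'u' = DIFFER
Position 3: 'x' vs 'w' = DIFFER
Total differences: 3

3


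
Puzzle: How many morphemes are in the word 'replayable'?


Decomposition: re- (prefix) + play (root) + -able (suffix) = 3 morpheme(s)

3 morphemes


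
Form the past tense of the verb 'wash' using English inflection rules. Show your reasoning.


Apply rule: Add -ed. 'wash' becomes 'washed'.

washed


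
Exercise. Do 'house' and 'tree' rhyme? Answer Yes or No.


Rime (stressed vowel + following sounds) of 'house': -ouse = /aʊs/
Rime of 'tree': -ee = /iː/
/aʊs/ and /iː/ are different ending sounds, so the words do not rhyme.

No


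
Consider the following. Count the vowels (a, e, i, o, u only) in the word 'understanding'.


Vowels in 'understanding': u, e, a, i = 4 vowels.

4


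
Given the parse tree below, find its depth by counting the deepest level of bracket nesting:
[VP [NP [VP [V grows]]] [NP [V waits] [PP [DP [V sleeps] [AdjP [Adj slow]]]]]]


Count bracket nesting levels:
'[' at pos 0: depth = 1
'[' at pos 4: depth = 2
'[' at pos 8: depth = 3
'[' at pos 12: depth = 4
'[' at pos 24: depth = 2
'[' at pos 28: depth = 3
'[' at pos 38: depth = 3
'[' at pos 42: depth = 4
'[' at pos 46: depth = 5
'[' at pos 57: depth = 5
'[' at pos 63: depth = 6
Maximum depth reached: 6

6


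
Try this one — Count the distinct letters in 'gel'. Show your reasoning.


Unique letters in 'gel': {e, g, l} = 3 distinct letters.

3


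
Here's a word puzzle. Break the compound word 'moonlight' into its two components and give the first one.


Split 'moonlight' into 'moon' + 'light'. The first part is 'moon'.

moon


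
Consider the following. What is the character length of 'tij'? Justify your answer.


Spell out 'tij' and number each letter: t(1), i(2), j(3). Total: 3 letters.

3


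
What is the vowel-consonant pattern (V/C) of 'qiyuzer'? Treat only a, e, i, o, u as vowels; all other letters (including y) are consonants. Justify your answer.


Letter mapping: q = C, i = V, y = C, u = V, z = C, e = V, r = C.

CVCVCVC


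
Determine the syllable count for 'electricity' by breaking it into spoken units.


Break 'electricity' into syllables: e-lec-tric-i-ty -> e | lec | tric | i | ty = 5 syllables

5 syllables


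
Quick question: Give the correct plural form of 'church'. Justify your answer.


Apply rule: Add -es (sibilant/fricative ending). 'church' becomes 'churches'.

churches


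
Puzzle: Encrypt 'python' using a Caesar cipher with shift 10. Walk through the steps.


Shift each letter by 10: p -> z, y -> i, t -> d, h -> r, o -> y, n -> x. Result: 'zidryx'.

zidryx


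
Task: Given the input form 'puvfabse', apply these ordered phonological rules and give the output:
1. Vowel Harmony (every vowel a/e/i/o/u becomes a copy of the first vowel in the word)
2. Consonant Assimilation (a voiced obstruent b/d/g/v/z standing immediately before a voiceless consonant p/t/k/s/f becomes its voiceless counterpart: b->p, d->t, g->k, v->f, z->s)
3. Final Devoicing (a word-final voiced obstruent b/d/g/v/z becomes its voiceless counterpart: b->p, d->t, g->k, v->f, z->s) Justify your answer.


Starting form: 'puvfabse'
Rule 1: Vowel Harmony: all vowels become 'u' (matching first vowel). 'puvfabse' -> 'puvfubsu'
Rule 2: Consonant Assimilation: voiced obstruent before voiceless consonant becomes voiceless ('vf' -> 'ff', 'bs' -> 'ps'). 'puvfubsu' -> 'puffupsu'
Rule 3: Final Devoicing: the word ends in the vowel 'u', not a consonant. No change.
Final form: 'puffupsu'

puffupsu


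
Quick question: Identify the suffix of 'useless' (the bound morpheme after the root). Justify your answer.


The word 'useless' = 'use' (root) + '-less' (suffix). The suffix is '-less'.

less


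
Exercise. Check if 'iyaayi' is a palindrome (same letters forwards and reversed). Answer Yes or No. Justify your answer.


Forward: 'iyaayi'
Reversed: 'iyaayi'
They are identical.

Yes


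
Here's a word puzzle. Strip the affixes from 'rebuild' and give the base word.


Remove prefix 're' from 'rebuild' to get root 'build'.

build


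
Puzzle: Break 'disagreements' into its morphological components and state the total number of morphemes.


Step 1: Identify prefix: 'dis' (meaning: not/apart)
Step 2: Identify root: 'agree'
Step 3: Identify suffix(es): 'ment, s'
Decomposition: dis- (prefix: not/apart) + agree (root) + -ment (suffix: action/result) + -s (plural)
Total morphemes: 4

4 morphemes (dis- (prefix: not/apart) + agree (root) + -ment (suffix: action/result) + -s (plural))


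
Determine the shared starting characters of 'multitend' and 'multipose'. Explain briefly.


Compare from the start: 5 characters match: 'multi'. Mismatch at position 6: 't' vs 'p'.

multi


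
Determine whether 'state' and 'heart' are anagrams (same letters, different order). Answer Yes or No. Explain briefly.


Sorted letters of 'state': 'aestt'
Sorted letters of 'heart': 'aehrt'
They do not match.

No


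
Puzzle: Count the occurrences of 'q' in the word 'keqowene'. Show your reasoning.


Letter 'q' in 'keqowene': found at position(s) 3 = 1 occurrence(s).

1


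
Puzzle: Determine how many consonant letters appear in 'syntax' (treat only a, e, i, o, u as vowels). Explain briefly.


Consonants in 'syntax': s, y, n, t, x = 5 consonants.

5


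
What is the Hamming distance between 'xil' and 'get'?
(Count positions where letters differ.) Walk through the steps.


Alignment:
Position 1: 'x' vs 'g' = DIFFER
Position 2: 'i' vs 'e' = DIFFER
Position 3: 'l' vs 't' = DIFFER
Total differences: 3

3


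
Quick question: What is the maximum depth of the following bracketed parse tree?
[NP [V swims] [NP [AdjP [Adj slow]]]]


Count bracket nesting levels:
'[' at pos 0: depth = 1
'[' at pos 4: depth = 2
'[' at pos 14: depth = 2
'[' at pos 18: depth = 3
'[' at pos 24: depth = 4
Maximum depth reached: 4

4


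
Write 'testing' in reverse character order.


Reverse 'testing' character by character: 'gnitset'.

gnitset


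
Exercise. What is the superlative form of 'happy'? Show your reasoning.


Apply superlative formation (consonant + y: change y to i, add -est): 'happy' -> 'happiest'.

happiest


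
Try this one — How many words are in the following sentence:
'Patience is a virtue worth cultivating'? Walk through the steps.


Split into words: Patience | is | a | virtue | worth | cultivating = 6 words.

6


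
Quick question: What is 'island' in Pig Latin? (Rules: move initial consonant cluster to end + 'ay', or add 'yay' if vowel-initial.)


'island' starts with a vowel, so add 'yay': 'islandyay'.

islandyay


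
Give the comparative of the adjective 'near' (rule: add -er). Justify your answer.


Apply comparative formation (add -er): 'near' -> 'nearer'.

nearer


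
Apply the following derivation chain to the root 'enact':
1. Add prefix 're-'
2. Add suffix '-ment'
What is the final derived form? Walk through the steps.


Step 1: Add prefix 're-' to 'enact' = 'reenact'
Step 2: Add suffix '-ment' to 'reenact' = 'reenactment'

reenactment


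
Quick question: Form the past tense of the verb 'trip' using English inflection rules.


Apply rule: Double final consonant and add -ed. 'trip' becomes 'tripped'.

tripped


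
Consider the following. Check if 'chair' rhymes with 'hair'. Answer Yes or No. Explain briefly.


Rime (stressed vowel + following sounds) of 'chair': -air = /ɛər/
Rime of 'hair': -air = /ɛər/
/ɛər/ and /ɛər/ are the same ending sound, so the words rhyme.

Yes


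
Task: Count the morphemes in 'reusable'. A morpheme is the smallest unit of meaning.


Decomposition: re- (prefix) + use (root) + -able (suffix) = 3 morpheme(s)

3 morphemes


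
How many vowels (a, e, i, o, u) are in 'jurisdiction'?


Vowels in 'jurisdiction': u, i, i, i, o = 5 vowels.

5


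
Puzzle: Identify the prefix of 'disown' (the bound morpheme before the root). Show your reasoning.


The word 'disown' = 'dis' (prefix) + 'own' (root). The prefix is 'dis'.

dis


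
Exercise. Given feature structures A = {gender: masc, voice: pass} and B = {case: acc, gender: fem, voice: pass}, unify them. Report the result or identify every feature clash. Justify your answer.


Compare features:
case: A=_ vs B=acc -> unified: acc
gender: A=masc vs B=fem -> CLASH
voice: A=pass vs B=pass -> unified: pass
Clash detected on feature 'gender' (masc vs fem); unification fails.

CLASH on 'gender' (masc vs fem)


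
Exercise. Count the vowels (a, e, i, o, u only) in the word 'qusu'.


Vowels in 'qusu': u, u = 2 vowels.

2


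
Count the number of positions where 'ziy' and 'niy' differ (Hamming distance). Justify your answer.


Alignment:
Position 1: 'z' vs 'n' = DIFFER
Position 2: 'i' vs 'i' = match
Position 3: 'y' vs 'y' = match
Total differences: 1

1


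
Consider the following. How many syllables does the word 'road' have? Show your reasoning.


Break 'road' into syllables: road -> road = 1 syllable

1 syllable


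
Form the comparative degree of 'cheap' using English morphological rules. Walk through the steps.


Apply comparative formation (add -er): 'cheap' -> 'cheaper'.

cheaper


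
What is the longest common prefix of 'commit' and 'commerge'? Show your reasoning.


Compare from the start: 4 characters match: 'comm'. Mismatch at position 5: 'i' vs 'e'.

comm


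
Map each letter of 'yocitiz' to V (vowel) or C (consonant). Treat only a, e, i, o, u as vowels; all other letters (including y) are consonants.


Letter mapping: y = C, o = V, c = C, i = V, t = C, i = V, z = C.

CVCVCVC


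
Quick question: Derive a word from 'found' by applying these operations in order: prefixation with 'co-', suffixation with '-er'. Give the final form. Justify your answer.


Step 1: Add prefix 'co-' to 'found' = 'cofound'
Step 2: Add suffix '-er' to 'cofound' = 'cofounder'

cofounder


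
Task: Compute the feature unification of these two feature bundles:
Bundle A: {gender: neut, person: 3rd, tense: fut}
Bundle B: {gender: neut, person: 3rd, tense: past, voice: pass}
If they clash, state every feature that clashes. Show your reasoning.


Compare features:
gender: A=neut vs B=neut -> unified: neut
person: A=3rd vs B=3rd -> unified: 3rd
tense: A=fut vs B=past -> CLASH
voice: A=_ vs B=pass -> unified: pass
Clash detected on feature 'tense' (fut vs past); unification fails.

CLASH on 'tense' (fut vs past)


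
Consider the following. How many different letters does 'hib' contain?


Unique letters in 'hib': {b, h, i} = 3 distinct letters.

3


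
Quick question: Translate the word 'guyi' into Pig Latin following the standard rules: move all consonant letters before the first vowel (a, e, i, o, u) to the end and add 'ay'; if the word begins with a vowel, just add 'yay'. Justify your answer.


'guyi': move consonant cluster 'g' to end and add 'ay': 'uyigay'.

uyigay


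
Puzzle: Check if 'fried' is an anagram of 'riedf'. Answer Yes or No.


Sorted letters of 'fried': 'defir'
Sorted letters of 'riedf': 'defir'
They match.

Yes


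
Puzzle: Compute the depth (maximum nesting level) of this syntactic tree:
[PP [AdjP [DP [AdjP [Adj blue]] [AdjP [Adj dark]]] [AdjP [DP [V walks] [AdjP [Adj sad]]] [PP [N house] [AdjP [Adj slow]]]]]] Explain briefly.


Count bracket nesting levels:
'[' at pos 0: depth = 1
'[' at pos 4: depth = 2
'[' at pos 10: depth = 3
'[' at pos 14: depth = 4
'[' at pos 20: depth = 5
'[' at pos 32: depth = 4
'[' at pos 38: depth = 5
'[' at pos 51: depth = 3
'[' at pos 57: depth = 4
'[' at pos 61: depth = 5
'[' at pos 71: depth = 5
'[' at pos 77: depth = 6
'[' at pos 89: depth = 4
'[' at pos 93: depth = 5
'[' at pos 103: depth = 5
'[' at pos 109: depth = 6
Maximum depth reached: 6

6


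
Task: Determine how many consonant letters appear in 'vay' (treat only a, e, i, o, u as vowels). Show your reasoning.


Consonants in 'vay': v, y = 2 consonants.

2


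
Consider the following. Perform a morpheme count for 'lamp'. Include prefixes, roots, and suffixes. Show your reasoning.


Decomposition: lamp (free morpheme) = 1 morpheme(s)

1 morphemes


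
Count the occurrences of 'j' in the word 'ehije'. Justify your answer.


Letter 'j' in 'ehije': found at position(s) 4 = 1 occurrence(s).

1


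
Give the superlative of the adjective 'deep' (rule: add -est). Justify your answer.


Apply superlative formation (add -est): 'deep' -> 'deepest'.

deepest


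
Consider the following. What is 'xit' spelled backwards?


Reverse 'xit' character by character: 'tix'.

tix


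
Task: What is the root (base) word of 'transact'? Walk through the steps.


Remove prefix 'trans' from 'transact' to get root 'act'.

act


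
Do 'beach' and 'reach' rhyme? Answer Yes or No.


Rime (stressed vowel + following sounds) of 'beach': -each = /iːtʃ/
Rime of 'reach': -each = /iːtʃ/
/iːtʃ/ and /iːtʃ/ are the same ending sound, so the words rhyme.

Yes


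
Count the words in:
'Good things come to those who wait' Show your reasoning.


Split into words: Good | things | come | to | those | who | wait = 7 words.

7


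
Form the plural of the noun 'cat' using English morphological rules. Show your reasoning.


Apply rule: Add -s. 'cat' becomes 'cats'.

cats


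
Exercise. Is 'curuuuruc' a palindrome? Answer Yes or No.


Forward: 'curuuuruc'
Reversed: 'curuuuruc'
They are identical.

Yes


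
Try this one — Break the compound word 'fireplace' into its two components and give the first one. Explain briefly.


Split 'fireplace' into 'fire' + 'place'. The first part is 'fire'.

fire


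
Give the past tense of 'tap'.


Apply rule: Double final consonant and add -ed. 'tap' becomes 'tapped'.

tapped


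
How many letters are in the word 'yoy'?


Spell out 'yoy' and number each letter: y(1), o(2), y(3). Total: 3 letters.

3


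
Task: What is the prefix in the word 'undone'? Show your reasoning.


The word 'undone' = 'un' (prefix) + 'done' (root). The prefix is 'un'.

un


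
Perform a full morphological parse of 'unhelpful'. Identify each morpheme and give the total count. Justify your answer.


Step 1: Identify prefix: 'un' (meaning: not/reverse)
Step 2: Identify root: 'help'
Step 3: Identify suffix(es): 'ful'
Decomposition: un- (prefix: not/reverse) + help (root) + -ful (suffix: full of)
Total morphemes: 3

3 morphemes (un- (prefix: not/reverse) + help (root) + -ful (suffix: full of))


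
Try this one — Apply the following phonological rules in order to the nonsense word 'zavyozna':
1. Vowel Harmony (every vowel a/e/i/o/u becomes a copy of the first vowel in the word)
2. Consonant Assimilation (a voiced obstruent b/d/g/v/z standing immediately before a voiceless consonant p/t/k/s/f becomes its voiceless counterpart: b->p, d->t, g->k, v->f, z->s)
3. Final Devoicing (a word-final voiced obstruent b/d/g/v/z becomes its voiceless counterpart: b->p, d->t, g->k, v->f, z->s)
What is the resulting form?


Starting form: 'zavyozna'
Rule 1: Vowel Harmony: all vowels become 'a' (matching first vowel). 'zavyozna' -> 'zavyazna'
Rule 2: Consonant Assimilation: no voiced obstruent (b/d/g/v/z) stands immediately before a voiceless consonant (p/t/k/s/f). No change.
Rule 3: Final Devoicing: the word ends in the vowel 'a', not a consonant. No change.
Final form: 'zavyazna'

zavyazna


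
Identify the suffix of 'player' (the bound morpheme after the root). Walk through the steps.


The word 'player' = 'play' (root) + '-er' (suffix). The suffix is '-er'.

er


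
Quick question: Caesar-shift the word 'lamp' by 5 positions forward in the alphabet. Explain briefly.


Shift each letter by 5: l -> q, a -> f, m -> r, p -> u. Result: 'qfru'.

qfru


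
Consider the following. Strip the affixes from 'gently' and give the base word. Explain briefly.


Remove suffix '-ly' from 'gently' to get root 'gentle'.

gentle


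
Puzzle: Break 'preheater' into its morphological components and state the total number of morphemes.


Step 1: Identify prefix: 'pre' (meaning: before)
Step 2: Identify root: 'heat'
Step 3: Identify suffix(es): 'er'
Decomposition: pre- (prefix: before) + heat (root) + -er (suffix: one who)
Total morphemes: 3

3 morphemes (pre- (prefix: before) + heat (root) + -er (suffix: one who))


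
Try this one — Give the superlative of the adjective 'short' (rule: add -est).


Apply superlative formation (add -est): 'short' -> 'shortest'.

shortest


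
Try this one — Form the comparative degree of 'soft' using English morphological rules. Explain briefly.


Apply comparative formation (add -er): 'soft' -> 'softer'.

softer


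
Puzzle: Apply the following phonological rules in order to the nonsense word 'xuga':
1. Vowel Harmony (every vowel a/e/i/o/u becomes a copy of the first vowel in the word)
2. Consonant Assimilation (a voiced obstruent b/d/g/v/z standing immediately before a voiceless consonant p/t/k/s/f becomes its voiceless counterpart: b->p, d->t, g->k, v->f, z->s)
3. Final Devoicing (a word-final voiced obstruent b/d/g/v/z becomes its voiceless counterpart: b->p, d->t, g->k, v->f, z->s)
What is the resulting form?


Starting form: 'xuga'
Rule 1: Vowel Harmony: all vowels become 'u' (matching first vowel). 'xuga' -> 'xugu'
Rule 2: Consonant Assimilation: no voiced obstruent (b/d/g/v/z) stands immediately before a voiceless consonant (p/t/k/s/f). No change.
Rule 3: Final Devoicing: the word ends in the vowel 'u', not a consonant. No change.
Final form: 'xugu'

xugu


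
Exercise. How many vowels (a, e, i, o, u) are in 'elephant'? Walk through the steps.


Vowels in 'elephant': e, e, a = 3 vowels.

3


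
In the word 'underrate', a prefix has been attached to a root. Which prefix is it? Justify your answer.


The word 'underrate' = 'under' (prefix) + 'rate' (root). The prefix is 'under'.

under


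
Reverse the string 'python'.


Reverse 'python' character by character: 'nohtyp'.

nohtyp
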